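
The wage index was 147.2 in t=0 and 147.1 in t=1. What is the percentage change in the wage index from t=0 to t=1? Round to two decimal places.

-0.07%

Change = (147.1 − 147.2) / 147.2 × 100
       = -0.1 / 147.2 × 100 = -0.0679%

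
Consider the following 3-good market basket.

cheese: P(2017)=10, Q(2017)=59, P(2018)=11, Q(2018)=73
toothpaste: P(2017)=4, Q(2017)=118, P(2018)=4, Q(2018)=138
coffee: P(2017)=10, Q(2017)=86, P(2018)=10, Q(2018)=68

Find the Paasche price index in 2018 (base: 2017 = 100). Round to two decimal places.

Paasche price index uses current-period quantities as weights.
ΣP(2018)·Q(2018) = 11×73 + 4×138 + 10×68 = 803 + 552 + 680 = 2035
ΣP(2017)·Q(2018) = 10×73 + 4×138 + 10×68 = 730 + 552 + 680 = 1962
Index = 2035 / 1962 × 100 = 103.7207

103.72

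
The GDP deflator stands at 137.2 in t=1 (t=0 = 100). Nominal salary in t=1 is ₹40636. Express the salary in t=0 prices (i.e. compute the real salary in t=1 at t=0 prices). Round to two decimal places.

Real = Nominal ÷ (Index/100) = 40636 ÷ (137.2/100)
     = 40636 ÷ 1.372 = 29618.0758

29618.08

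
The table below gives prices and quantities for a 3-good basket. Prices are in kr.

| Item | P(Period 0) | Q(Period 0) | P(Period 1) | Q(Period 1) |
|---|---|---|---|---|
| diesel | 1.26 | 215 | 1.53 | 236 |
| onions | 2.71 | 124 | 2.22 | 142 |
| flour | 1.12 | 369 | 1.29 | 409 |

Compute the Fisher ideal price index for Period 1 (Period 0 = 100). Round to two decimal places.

105.73

Laspeyres component (base-period weights):
ΣP(Period 1)Q(Period 0) = 1.53×215 + 2.22×124 + 1.29×369 = 328.95 + 275.28 + 476.01 = 1080.24
ΣP(Period 0)Q(Period 0) = 1.26×215 + 2.71×124 + 1.12×369 = 270.9 + 336.04 + 413.28 = 1020.22
L = 1080.24 / 1020.22 × 100 = 105.8830
Paasche component (current-period weights):
ΣP(Period 1)Q(Period 1) = 1.53×236 + 2.22×142 + 1.29×409 = 361.08 + 315.24 + 527.61 = 1203.93
ΣP(Period 0)Q(Period 1) = 1.26×236 + 2.71×142 + 1.12×409 = 297.36 + 384.82 + 458.08 = 1140.26
P = 1203.93 / 1140.26 × 100 = 105.5838
Fisher = √(L × P) = √(105.8830 × 105.5838) = 105.7333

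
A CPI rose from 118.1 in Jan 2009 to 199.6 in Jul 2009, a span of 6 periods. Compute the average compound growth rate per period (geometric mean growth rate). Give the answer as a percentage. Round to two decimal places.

9.14%

Growth factor = (199.6/118.1)^(1/6) = (1.690093)^(1/6) = 1.091403
Growth rate = 1.091403 − 1 = 0.091403 = 9.1403%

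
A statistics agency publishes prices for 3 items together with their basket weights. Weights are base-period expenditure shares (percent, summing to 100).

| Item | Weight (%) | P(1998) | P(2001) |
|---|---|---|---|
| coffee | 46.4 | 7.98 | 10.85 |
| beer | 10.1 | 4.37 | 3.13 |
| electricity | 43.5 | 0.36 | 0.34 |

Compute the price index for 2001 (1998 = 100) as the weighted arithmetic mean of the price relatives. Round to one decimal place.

111.4

coffee: 46.4 × (10.85/7.98) = 46.4 × 1.359649 = 63.0877
beer: 10.1 × (3.13/4.37) = 10.1 × 0.716247 = 7.2341
electricity: 43.5 × (0.34/0.36) = 43.5 × 0.944444 = 41.0833
Index = Σ wᵢ·(p₁ᵢ/p₀ᵢ) = 63.0877 + 7.2341 + 41.0833 = 111.4051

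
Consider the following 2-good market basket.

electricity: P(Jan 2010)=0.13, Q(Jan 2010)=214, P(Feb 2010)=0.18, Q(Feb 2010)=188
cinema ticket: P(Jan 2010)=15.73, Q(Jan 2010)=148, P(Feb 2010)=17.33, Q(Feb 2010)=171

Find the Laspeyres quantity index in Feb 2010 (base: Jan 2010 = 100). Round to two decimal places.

Laspeyres quantity index uses base-period prices as weights.
ΣP(Jan 2010)·Q(Feb 2010) = 0.13×188 + 15.73×171 = 24.44 + 2689.83 = 2714.27
ΣP(Jan 2010)·Q(Jan 2010) = 0.13×214 + 15.73×148 = 27.82 + 2328.04 = 2355.86
Index = 2714.27 / 2355.86 × 100 = 115.2136

115.21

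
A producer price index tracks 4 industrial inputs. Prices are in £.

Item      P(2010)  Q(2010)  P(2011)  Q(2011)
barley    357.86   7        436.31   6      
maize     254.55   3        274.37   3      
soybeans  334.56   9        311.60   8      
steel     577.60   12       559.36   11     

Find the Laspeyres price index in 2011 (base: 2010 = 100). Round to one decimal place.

101.4

Laspeyres price index uses base-period quantities as weights.
ΣP(2011)·Q(2010) = 436.31×7 + 274.37×3 + 311.60×9 + 559.36×12 = 3054.17 + 823.11 + 2804.4 + 6712.32 = 13394
ΣP(2010)·Q(2010) = 357.86×7 + 254.55×3 + 334.56×9 + 577.60×12 = 2505.02 + 763.65 + 3011.04 + 6931.2 = 13210.91
Index = 13394 / 13210.91 × 100 = 101.3859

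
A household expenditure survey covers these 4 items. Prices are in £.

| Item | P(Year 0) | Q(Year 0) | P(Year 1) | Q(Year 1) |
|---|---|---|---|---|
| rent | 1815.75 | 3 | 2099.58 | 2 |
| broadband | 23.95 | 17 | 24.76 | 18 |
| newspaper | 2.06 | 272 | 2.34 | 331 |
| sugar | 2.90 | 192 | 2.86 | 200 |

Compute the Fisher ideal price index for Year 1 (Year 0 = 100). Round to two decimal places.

Laspeyres component (base-period weights):
ΣP(Year 1)Q(Year 0) = 2099.58×3 + 24.76×17 + 2.34×272 + 2.86×192 = 6298.74 + 420.92 + 636.48 + 549.12 = 7905.26
ΣP(Year 0)Q(Year 0) = 1815.75×3 + 23.95×17 + 2.06×272 + 2.90×192 = 5447.25 + 407.15 + 560.32 + 556.8 = 6971.52
L = 7905.26 / 6971.52 × 100 = 113.3936
Paasche component (current-period weights):
ΣP(Year 1)Q(Year 1) = 2099.58×2 + 24.76×18 + 2.34×331 + 2.86×200 = 4199.16 + 445.68 + 774.54 + 572 = 5991.38
ΣP(Year 0)Q(Year 1) = 1815.75×2 + 23.95×18 + 2.06×331 + 2.90×200 = 3631.5 + 431.1 + 681.86 + 580 = 5324.46
P = 5991.38 / 5324.46 × 100 = 112.5256
Fisher = √(L × P) = √(113.3936 × 112.5256) = 112.9588

112.96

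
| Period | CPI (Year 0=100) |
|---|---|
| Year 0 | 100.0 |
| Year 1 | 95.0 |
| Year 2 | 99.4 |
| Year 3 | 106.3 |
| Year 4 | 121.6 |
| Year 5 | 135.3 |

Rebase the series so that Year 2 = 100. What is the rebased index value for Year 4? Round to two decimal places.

Rebased(Year 4) = 121.6 / 99.4 × 100 = 122.3340

122.33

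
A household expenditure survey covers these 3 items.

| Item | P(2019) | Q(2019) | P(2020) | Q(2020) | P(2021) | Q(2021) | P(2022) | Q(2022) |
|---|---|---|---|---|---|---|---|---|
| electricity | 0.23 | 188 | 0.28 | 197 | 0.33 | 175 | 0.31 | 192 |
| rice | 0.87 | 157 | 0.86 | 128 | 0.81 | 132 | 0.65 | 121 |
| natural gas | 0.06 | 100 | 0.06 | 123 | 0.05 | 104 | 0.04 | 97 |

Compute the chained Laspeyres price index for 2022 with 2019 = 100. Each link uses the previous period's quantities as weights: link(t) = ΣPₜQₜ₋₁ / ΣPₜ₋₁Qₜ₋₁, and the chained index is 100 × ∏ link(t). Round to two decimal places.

Link 2019→2020:
ΣP(2020)Q(2019) = 0.28×188 + 0.86×157 + 0.06×100 = 52.64 + 135.02 + 6 = 193.66
ΣP(2019)Q(2019) = 0.23×188 + 0.87×157 + 0.06×100 = 43.24 + 136.59 + 6 = 185.83
link = 193.66/185.83 = 1.042135
Link 2020→2021:
ΣP(2021)Q(2020) = 0.33×197 + 0.81×128 + 0.05×123 = 65.01 + 103.68 + 6.15 = 174.84
ΣP(2020)Q(2020) = 0.28×197 + 0.86×128 + 0.06×123 = 55.16 + 110.08 + 7.38 = 172.62
link = 174.84/172.62 = 1.012861
Link 2021→2022:
ΣP(2022)Q(2021) = 0.31×175 + 0.65×132 + 0.04×104 = 54.25 + 85.8 + 4.16 = 144.21
ΣP(2021)Q(2021) = 0.33×175 + 0.81×132 + 0.05×104 = 57.75 + 106.92 + 5.2 = 169.87
link = 144.21/169.87 = 0.848943
Chained index = 100 × 1.042135 × 1.012861 × 0.848943 = 89.6092

89.61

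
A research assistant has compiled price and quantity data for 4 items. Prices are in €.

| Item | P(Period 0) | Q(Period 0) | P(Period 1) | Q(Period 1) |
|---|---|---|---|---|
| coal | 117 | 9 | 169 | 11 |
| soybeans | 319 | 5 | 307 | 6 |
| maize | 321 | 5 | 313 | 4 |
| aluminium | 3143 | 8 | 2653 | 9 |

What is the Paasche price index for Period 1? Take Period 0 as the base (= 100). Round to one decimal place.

Paasche price index uses current-period quantities as weights.
ΣP(Period 1)·Q(Period 1) = 169×11 + 307×6 + 313×4 + 2653×9 = 1859 + 1842 + 1252 + 23877 = 28830
ΣP(Period 0)·Q(Period 1) = 117×11 + 319×6 + 321×4 + 3143×9 = 1287 + 1914 + 1284 + 28287 = 32772
Index = 28830 / 32772 × 100 = 87.9714

88.0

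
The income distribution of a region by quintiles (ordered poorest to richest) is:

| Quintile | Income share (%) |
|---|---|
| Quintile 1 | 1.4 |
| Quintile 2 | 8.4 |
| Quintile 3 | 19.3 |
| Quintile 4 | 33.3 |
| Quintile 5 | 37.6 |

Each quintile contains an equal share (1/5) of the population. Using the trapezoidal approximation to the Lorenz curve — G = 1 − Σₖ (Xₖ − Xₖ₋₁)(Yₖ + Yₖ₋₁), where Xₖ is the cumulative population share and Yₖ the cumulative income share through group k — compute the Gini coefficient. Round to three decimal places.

Cumulative income shares Yₖ: 0.0140, 0.0980, 0.2910, 0.6240, 1.0000
Σ (Xₖ−Xₖ₋₁)(Yₖ+Yₖ₋₁) = (1/5)(0.0140+0.0000) + (1/5)(0.0980+0.0140) + (1/5)(0.2910+0.0980) + (1/5)(0.6240+0.2910) + (1/5)(1.0000+0.6240)
  = 0.0028 + 0.0224 + 0.0778 + 0.1830 + 0.3248 = 0.6108
G = 1 − 0.6108 = 0.3892

0.389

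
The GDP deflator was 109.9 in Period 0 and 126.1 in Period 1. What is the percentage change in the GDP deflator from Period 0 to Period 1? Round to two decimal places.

14.74%

Change = (126.1 − 109.9) / 109.9 × 100
       = 16.2 / 109.9 × 100 = 14.7407%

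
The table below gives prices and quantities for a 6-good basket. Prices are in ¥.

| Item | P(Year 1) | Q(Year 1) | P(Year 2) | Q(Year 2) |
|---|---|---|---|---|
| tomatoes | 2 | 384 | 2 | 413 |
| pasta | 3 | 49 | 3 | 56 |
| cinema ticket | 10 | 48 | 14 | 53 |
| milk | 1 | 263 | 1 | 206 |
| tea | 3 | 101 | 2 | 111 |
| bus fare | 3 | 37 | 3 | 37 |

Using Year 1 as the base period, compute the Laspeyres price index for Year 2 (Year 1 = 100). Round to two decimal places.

Laspeyres price index uses base-period quantities as weights.
ΣP(Year 2)·Q(Year 1) = 2×384 + 3×49 + 14×48 + 1×263 + 2×101 + 3×37 = 768 + 147 + 672 + 263 + 202 + 111 = 2163
ΣP(Year 1)·Q(Year 1) = 2×384 + 3×49 + 10×48 + 1×263 + 3×101 + 3×37 = 768 + 147 + 480 + 263 + 303 + 111 = 2072
Index = 2163 / 2072 × 100 = 104.3919

104.39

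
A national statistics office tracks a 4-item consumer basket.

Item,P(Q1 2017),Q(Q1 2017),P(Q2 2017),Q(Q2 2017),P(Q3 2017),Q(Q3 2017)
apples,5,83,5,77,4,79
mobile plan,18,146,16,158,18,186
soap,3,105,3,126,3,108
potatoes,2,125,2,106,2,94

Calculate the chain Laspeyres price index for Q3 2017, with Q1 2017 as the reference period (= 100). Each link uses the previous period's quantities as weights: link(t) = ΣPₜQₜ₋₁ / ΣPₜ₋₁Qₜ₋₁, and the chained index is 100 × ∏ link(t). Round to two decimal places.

98.18

Link Q1 2017→Q2 2017:
ΣP(Q2 2017)Q(Q1 2017) = 5×83 + 16×146 + 3×105 + 2×125 = 415 + 2336 + 315 + 250 = 3316
ΣP(Q1 2017)Q(Q1 2017) = 5×83 + 18×146 + 3×105 + 2×125 = 415 + 2628 + 315 + 250 = 3608
link = 3316/3608 = 0.919069
Link Q2 2017→Q3 2017:
ΣP(Q3 2017)Q(Q2 2017) = 4×77 + 18×158 + 3×126 + 2×106 = 308 + 2844 + 378 + 212 = 3742
ΣP(Q2 2017)Q(Q2 2017) = 5×77 + 16×158 + 3×126 + 2×106 = 385 + 2528 + 378 + 212 = 3503
link = 3742/3503 = 1.068227
Chained index = 100 × 0.919069 × 1.068227 = 98.1774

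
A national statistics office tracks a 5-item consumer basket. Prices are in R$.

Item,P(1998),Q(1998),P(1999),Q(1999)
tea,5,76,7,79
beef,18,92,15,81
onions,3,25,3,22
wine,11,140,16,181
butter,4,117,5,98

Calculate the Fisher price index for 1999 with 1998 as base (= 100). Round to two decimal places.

Laspeyres component (base-period weights):
ΣP(1999)Q(1998) = 7×76 + 15×92 + 3×25 + 16×140 + 5×117 = 532 + 1380 + 75 + 2240 + 585 = 4812
ΣP(1998)Q(1998) = 5×76 + 18×92 + 3×25 + 11×140 + 4×117 = 380 + 1656 + 75 + 1540 + 468 = 4119
L = 4812 / 4119 × 100 = 116.8245
Paasche component (current-period weights):
ΣP(1999)Q(1999) = 7×79 + 15×81 + 3×22 + 16×181 + 5×98 = 553 + 1215 + 66 + 2896 + 490 = 5220
ΣP(1998)Q(1999) = 5×79 + 18×81 + 3×22 + 11×181 + 4×98 = 395 + 1458 + 66 + 1991 + 392 = 4302
P = 5220 / 4302 × 100 = 121.3389
Fisher = √(L × P) = √(116.8245 × 121.3389) = 119.0603

119.06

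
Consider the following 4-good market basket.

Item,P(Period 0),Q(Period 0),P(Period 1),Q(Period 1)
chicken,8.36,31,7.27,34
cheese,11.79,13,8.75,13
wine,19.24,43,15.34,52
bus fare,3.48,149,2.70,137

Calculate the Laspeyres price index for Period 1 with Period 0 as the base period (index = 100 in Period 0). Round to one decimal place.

79.7

Laspeyres price index uses base-period quantities as weights.
ΣP(Period 1)·Q(Period 0) = 7.27×31 + 8.75×13 + 15.34×43 + 2.70×149 = 225.37 + 113.75 + 659.62 + 402.3 = 1401.04
ΣP(Period 0)·Q(Period 0) = 8.36×31 + 11.79×13 + 19.24×43 + 3.48×149 = 259.16 + 153.27 + 827.32 + 518.52 = 1758.27
Index = 1401.04 / 1758.27 × 100 = 79.6829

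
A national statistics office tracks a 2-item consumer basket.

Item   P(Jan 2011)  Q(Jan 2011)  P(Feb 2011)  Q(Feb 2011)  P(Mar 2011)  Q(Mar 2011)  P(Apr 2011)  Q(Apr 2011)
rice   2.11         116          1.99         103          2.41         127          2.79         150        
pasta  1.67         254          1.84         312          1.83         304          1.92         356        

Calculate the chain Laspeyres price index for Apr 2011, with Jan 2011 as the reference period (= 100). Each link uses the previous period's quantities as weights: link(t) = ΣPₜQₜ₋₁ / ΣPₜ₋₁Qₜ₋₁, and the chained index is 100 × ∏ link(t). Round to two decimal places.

Link Jan 2011→Feb 2011:
ΣP(Feb 2011)Q(Jan 2011) = 1.99×116 + 1.84×254 = 230.84 + 467.36 = 698.2
ΣP(Jan 2011)Q(Jan 2011) = 2.11×116 + 1.67×254 = 244.76 + 424.18 = 668.94
link = 698.2/668.94 = 1.043741
Link Feb 2011→Mar 2011:
ΣP(Mar 2011)Q(Feb 2011) = 2.41×103 + 1.83×312 = 248.23 + 570.96 = 819.19
ΣP(Feb 2011)Q(Feb 2011) = 1.99×103 + 1.84×312 = 204.97 + 574.08 = 779.05
link = 819.19/779.05 = 1.051524
Link Mar 2011→Apr 2011:
ΣP(Apr 2011)Q(Mar 2011) = 2.79×127 + 1.92×304 = 354.33 + 583.68 = 938.01
ΣP(Mar 2011)Q(Mar 2011) = 2.41×127 + 1.83×304 = 306.07 + 556.32 = 862.39
link = 938.01/862.39 = 1.087687
Chained index = 100 × 1.043741 × 1.051524 × 1.087687 = 119.3756

119.38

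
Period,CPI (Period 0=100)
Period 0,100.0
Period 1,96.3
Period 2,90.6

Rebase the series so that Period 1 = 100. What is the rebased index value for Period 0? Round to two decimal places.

Rebased(Period 0) = 100.0 / 96.3 × 100 = 103.8422

103.84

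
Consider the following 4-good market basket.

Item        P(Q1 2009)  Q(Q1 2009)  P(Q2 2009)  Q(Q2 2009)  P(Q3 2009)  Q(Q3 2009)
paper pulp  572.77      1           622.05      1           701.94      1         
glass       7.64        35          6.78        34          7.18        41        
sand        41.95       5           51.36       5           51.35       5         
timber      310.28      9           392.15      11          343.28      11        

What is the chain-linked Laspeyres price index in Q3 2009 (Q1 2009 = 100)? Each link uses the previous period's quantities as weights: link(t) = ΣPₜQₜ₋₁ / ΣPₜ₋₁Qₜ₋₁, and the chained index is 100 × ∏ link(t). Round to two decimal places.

111.00

Link Q1 2009→Q2 2009:
ΣP(Q2 2009)Q(Q1 2009) = 622.05×1 + 6.78×35 + 51.36×5 + 392.15×9 = 622.05 + 237.3 + 256.8 + 3529.35 = 4645.5
ΣP(Q1 2009)Q(Q1 2009) = 572.77×1 + 7.64×35 + 41.95×5 + 310.28×9 = 572.77 + 267.4 + 209.75 + 2792.52 = 3842.44
link = 4645.5/3842.44 = 1.208997
Link Q2 2009→Q3 2009:
ΣP(Q3 2009)Q(Q2 2009) = 701.94×1 + 7.18×34 + 51.35×5 + 343.28×11 = 701.94 + 244.12 + 256.75 + 3776.08 = 4978.89
ΣP(Q2 2009)Q(Q2 2009) = 622.05×1 + 6.78×34 + 51.36×5 + 392.15×11 = 622.05 + 230.52 + 256.8 + 4313.65 = 5423.02
link = 4978.89/5423.02 = 0.918103
Chained index = 100 × 1.208997 × 0.918103 = 110.9984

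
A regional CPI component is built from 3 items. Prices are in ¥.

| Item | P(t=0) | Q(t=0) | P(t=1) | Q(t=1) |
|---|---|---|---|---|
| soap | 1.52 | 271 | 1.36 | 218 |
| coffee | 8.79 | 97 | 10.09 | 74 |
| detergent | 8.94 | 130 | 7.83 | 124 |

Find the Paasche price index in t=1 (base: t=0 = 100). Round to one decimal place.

Paasche price index uses current-period quantities as weights.
ΣP(t=1)·Q(t=1) = 1.36×218 + 10.09×74 + 7.83×124 = 296.48 + 746.66 + 970.92 = 2014.06
ΣP(t=0)·Q(t=1) = 1.52×218 + 8.79×74 + 8.94×124 = 331.36 + 650.46 + 1108.56 = 2090.38
Index = 2014.06 / 2090.38 × 100 = 96.3490

96.3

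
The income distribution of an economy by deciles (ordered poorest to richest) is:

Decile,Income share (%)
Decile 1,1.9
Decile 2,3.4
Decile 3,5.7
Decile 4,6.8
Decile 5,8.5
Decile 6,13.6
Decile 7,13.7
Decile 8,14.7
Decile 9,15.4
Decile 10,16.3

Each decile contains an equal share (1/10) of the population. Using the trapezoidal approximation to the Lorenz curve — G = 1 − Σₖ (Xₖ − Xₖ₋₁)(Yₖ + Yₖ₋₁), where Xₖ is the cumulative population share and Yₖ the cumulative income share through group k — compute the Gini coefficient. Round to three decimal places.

0.284

Cumulative income shares Yₖ: 0.0190, 0.0530, 0.1100, 0.1780, 0.2630, 0.3990, 0.5360, 0.6830, 0.8370, 1.0000
Σ (Xₖ−Xₖ₋₁)(Yₖ+Yₖ₋₁) = (1/10)(0.0190+0.0000) + (1/10)(0.0530+0.0190) + (1/10)(0.1100+0.0530) + (1/10)(0.1780+0.1100) + (1/10)(0.2630+0.1780) + (1/10)(0.3990+0.2630) + (1/10)(0.5360+0.3990) + (1/10)(0.6830+0.5360) + (1/10)(0.8370+0.6830) + (1/10)(1.0000+0.8370)
  = 0.0019 + 0.0072 + 0.0163 + 0.0288 + 0.0441 + 0.0662 + 0.0935 + 0.1219 + 0.1520 + 0.1837 = 0.7156
G = 1 − 0.7156 = 0.2844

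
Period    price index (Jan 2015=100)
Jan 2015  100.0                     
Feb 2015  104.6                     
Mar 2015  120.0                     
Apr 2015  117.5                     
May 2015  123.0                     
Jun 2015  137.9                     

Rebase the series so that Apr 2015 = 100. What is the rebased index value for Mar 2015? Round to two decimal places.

102.13

Rebased(Mar 2015) = 120.0 / 117.5 × 100 = 102.1277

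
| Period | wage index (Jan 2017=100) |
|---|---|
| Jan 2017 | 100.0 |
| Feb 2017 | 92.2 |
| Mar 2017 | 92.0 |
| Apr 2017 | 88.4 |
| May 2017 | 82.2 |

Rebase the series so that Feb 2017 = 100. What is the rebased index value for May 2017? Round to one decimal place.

89.2

Rebased(May 2017) = 82.2 / 92.2 × 100 = 89.1540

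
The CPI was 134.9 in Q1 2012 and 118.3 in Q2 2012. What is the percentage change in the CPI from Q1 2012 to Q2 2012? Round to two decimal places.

-12.31%

Change = (118.3 − 134.9) / 134.9 × 100
       = -16.6 / 134.9 × 100 = -12.3054%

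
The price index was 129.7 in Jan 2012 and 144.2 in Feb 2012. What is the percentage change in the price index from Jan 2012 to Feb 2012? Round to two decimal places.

Change = (144.2 − 129.7) / 129.7 × 100
       = 14.5 / 129.7 × 100 = 11.1796%

11.18%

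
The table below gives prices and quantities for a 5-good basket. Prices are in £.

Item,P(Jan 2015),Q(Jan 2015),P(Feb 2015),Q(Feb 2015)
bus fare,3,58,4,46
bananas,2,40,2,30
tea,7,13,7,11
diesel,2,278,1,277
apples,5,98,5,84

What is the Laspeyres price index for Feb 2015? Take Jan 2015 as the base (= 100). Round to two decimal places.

Laspeyres price index uses base-period quantities as weights.
ΣP(Feb 2015)·Q(Jan 2015) = 4×58 + 2×40 + 7×13 + 1×278 + 5×98 = 232 + 80 + 91 + 278 + 490 = 1171
ΣP(Jan 2015)·Q(Jan 2015) = 3×58 + 2×40 + 7×13 + 2×278 + 5×98 = 174 + 80 + 91 + 556 + 490 = 1391
Index = 1171 / 1391 × 100 = 84.1840

84.18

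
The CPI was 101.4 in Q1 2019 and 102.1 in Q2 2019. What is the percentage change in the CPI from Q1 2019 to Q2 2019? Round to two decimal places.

Change = (102.1 − 101.4) / 101.4 × 100
       = 0.7 / 101.4 × 100 = 0.6903%

0.69%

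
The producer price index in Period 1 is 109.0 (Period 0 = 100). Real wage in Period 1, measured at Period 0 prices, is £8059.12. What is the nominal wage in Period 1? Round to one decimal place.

8784.4

Nominal = Real × (Index/100) = 8059.12 × (109.0/100)
        = 8059.12 × 1.090 = 8784.4408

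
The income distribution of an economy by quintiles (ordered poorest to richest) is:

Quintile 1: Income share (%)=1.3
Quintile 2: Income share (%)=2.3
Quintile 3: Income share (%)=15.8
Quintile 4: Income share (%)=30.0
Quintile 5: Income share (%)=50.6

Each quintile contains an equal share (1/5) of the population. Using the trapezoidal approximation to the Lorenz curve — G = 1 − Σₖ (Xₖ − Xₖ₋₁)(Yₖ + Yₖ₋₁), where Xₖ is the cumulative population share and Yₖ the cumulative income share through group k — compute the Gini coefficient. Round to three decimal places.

Cumulative income shares Yₖ: 0.0130, 0.0360, 0.1940, 0.4940, 1.0000
Σ (Xₖ−Xₖ₋₁)(Yₖ+Yₖ₋₁) = (1/5)(0.0130+0.0000) + (1/5)(0.0360+0.0130) + (1/5)(0.1940+0.0360) + (1/5)(0.4940+0.1940) + (1/5)(1.0000+0.4940)
  = 0.0026 + 0.0098 + 0.0460 + 0.1376 + 0.2988 = 0.4948
G = 1 − 0.4948 = 0.5052

0.505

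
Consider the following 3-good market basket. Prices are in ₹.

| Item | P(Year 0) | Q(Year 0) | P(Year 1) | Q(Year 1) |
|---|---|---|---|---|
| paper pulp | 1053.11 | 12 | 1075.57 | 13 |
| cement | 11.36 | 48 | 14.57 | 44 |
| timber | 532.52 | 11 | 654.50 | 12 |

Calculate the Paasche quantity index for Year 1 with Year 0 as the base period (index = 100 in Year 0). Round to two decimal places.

108.04

Paasche quantity index uses current-period prices as weights.
ΣP(Year 1)·Q(Year 1) = 1075.57×13 + 14.57×44 + 654.50×12 = 13982.41 + 641.08 + 7854 = 22477.49
ΣP(Year 1)·Q(Year 0) = 1075.57×12 + 14.57×48 + 654.50×11 = 12906.84 + 699.36 + 7199.5 = 20805.7
Index = 22477.49 / 20805.7 × 100 = 108.0352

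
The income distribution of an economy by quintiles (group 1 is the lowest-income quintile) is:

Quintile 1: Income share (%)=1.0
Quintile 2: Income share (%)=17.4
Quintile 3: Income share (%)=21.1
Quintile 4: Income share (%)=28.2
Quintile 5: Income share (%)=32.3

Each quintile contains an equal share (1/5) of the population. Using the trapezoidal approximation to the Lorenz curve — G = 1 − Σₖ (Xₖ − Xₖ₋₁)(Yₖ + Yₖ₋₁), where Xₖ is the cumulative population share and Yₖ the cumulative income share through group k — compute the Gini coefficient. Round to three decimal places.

0.294

Cumulative income shares Yₖ: 0.0100, 0.1840, 0.3950, 0.6770, 1.0000
Σ (Xₖ−Xₖ₋₁)(Yₖ+Yₖ₋₁) = (1/5)(0.0100+0.0000) + (1/5)(0.1840+0.0100) + (1/5)(0.3950+0.1840) + (1/5)(0.6770+0.3950) + (1/5)(1.0000+0.6770)
  = 0.0020 + 0.0388 + 0.1158 + 0.2144 + 0.3354 = 0.7064
G = 1 − 0.7064 = 0.2936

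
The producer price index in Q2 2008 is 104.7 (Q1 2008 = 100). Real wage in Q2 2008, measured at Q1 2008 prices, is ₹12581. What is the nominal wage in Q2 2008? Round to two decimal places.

Nominal = Real × (Index/100) = 12581 × (104.7/100)
        = 12581 × 1.047 = 13172.3070

13172.31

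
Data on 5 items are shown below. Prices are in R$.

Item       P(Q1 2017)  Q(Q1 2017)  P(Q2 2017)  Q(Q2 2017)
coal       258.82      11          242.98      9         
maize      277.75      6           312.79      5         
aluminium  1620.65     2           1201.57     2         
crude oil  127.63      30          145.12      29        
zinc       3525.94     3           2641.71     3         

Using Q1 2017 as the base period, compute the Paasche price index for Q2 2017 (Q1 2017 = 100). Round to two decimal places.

Paasche price index uses current-period quantities as weights.
ΣP(Q2 2017)·Q(Q2 2017) = 242.98×9 + 312.79×5 + 1201.57×2 + 145.12×29 + 2641.71×3 = 2186.82 + 1563.95 + 2403.14 + 4208.48 + 7925.13 = 18287.52
ΣP(Q1 2017)·Q(Q2 2017) = 258.82×9 + 277.75×5 + 1620.65×2 + 127.63×29 + 3525.94×3 = 2329.38 + 1388.75 + 3241.3 + 3701.27 + 10577.82 = 21238.52
Index = 18287.52 / 21238.52 × 100 = 86.1054

86.11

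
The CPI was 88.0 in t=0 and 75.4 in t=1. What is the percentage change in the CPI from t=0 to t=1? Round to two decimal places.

-14.32%

Change = (75.4 − 88.0) / 88.0 × 100
       = -12.6 / 88.0 × 100 = -14.3182%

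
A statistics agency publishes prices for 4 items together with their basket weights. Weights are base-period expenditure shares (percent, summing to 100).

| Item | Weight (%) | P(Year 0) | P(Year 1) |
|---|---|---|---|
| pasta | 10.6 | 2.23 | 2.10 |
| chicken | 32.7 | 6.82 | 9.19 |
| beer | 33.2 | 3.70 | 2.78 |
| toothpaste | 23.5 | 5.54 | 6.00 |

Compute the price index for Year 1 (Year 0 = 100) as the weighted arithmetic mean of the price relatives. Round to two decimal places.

104.44

pasta: 10.6 × (2.10/2.23) = 10.6 × 0.941704 = 9.9821
chicken: 32.7 × (9.19/6.82) = 32.7 × 1.347507 = 44.0635
beer: 33.2 × (2.78/3.70) = 33.2 × 0.751351 = 24.9449
toothpaste: 23.5 × (6.00/5.54) = 23.5 × 1.083032 = 25.4513
Index = Σ wᵢ·(p₁ᵢ/p₀ᵢ) = 9.9821 + 44.0635 + 24.9449 + 25.4513 = 104.4417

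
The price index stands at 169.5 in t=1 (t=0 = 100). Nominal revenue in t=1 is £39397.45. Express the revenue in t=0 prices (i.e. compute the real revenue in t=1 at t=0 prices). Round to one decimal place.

Real = Nominal ÷ (Index/100) = 39397.45 ÷ (169.5/100)
     = 39397.45 ÷ 1.695 = 23243.3333

23243.3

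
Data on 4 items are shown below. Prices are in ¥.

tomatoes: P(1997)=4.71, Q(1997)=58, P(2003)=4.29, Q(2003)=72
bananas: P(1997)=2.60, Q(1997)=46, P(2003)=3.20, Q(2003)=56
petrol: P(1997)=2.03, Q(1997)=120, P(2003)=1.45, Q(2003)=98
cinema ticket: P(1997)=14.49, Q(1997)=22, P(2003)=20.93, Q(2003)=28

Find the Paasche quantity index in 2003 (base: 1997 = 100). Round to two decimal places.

Paasche quantity index uses current-period prices as weights.
ΣP(2003)·Q(2003) = 4.29×72 + 3.20×56 + 1.45×98 + 20.93×28 = 308.88 + 179.2 + 142.1 + 586.04 = 1216.22
ΣP(2003)·Q(1997) = 4.29×58 + 3.20×46 + 1.45×120 + 20.93×22 = 248.82 + 147.2 + 174 + 460.46 = 1030.48
Index = 1216.22 / 1030.48 × 100 = 118.0246

118.02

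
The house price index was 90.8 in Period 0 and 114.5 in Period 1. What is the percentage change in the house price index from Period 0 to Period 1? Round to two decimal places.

Change = (114.5 − 90.8) / 90.8 × 100
       = 23.7 / 90.8 × 100 = 26.1013%

26.10%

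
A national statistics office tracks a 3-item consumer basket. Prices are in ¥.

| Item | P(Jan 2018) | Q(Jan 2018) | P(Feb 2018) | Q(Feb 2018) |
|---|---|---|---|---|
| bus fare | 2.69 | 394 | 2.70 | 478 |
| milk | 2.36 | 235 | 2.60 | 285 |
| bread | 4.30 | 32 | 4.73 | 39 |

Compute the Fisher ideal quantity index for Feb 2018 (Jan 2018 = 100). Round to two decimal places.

121.35

Laspeyres component (base-period weights):
ΣP(Jan 2018)Q(Feb 2018) = 2.69×478 + 2.36×285 + 4.30×39 = 1285.82 + 672.6 + 167.7 = 2126.12
ΣP(Jan 2018)Q(Jan 2018) = 2.69×394 + 2.36×235 + 4.30×32 = 1059.86 + 554.6 + 137.6 = 1752.06
L = 2126.12 / 1752.06 × 100 = 121.3497
Paasche component (current-period weights):
ΣP(Feb 2018)Q(Feb 2018) = 2.70×478 + 2.60×285 + 4.73×39 = 1290.6 + 741 + 184.47 = 2216.07
ΣP(Feb 2018)Q(Jan 2018) = 2.70×394 + 2.60×235 + 4.73×32 = 1063.8 + 611 + 151.36 = 1826.16
P = 2216.07 / 1826.16 × 100 = 121.3514
Fisher = √(L × P) = √(121.3497 × 121.3514) = 121.3505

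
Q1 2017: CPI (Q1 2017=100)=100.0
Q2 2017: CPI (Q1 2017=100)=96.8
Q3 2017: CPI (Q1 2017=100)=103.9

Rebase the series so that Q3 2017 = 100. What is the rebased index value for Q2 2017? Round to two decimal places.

93.17

Rebased(Q2 2017) = 96.8 / 103.9 × 100 = 93.1665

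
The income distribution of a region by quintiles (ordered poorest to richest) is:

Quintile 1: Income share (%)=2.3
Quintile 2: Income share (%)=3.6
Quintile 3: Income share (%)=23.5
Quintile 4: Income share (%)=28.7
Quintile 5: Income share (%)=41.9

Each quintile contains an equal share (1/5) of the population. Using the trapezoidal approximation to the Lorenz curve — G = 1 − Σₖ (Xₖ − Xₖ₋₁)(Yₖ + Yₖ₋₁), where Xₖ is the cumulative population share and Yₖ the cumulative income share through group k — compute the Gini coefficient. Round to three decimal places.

0.417

Cumulative income shares Yₖ: 0.0230, 0.0590, 0.2940, 0.5810, 1.0000
Σ (Xₖ−Xₖ₋₁)(Yₖ+Yₖ₋₁) = (1/5)(0.0230+0.0000) + (1/5)(0.0590+0.0230) + (1/5)(0.2940+0.0590) + (1/5)(0.5810+0.2940) + (1/5)(1.0000+0.5810)
  = 0.0046 + 0.0164 + 0.0706 + 0.1750 + 0.3162 = 0.5828
G = 1 − 0.5828 = 0.4172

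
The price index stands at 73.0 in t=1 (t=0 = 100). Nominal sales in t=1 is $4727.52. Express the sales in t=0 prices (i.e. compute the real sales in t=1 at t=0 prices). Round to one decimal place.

Real = Nominal ÷ (Index/100) = 4727.52 ÷ (73.0/100)
     = 4727.52 ÷ 0.730 = 6476.0548

6476.1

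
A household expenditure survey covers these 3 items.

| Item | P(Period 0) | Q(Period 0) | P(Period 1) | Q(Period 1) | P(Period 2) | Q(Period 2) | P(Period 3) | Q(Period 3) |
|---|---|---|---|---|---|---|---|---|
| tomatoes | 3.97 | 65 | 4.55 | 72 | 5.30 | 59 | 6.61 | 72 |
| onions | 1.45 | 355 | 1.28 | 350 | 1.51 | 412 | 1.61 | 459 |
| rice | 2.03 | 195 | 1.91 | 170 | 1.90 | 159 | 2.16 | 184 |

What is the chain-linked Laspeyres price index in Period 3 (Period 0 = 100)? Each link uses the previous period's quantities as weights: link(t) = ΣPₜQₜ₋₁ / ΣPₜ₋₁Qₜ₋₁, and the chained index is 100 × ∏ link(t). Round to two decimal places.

Link Period 0→Period 1:
ΣP(Period 1)Q(Period 0) = 4.55×65 + 1.28×355 + 1.91×195 = 295.75 + 454.4 + 372.45 = 1122.6
ΣP(Period 0)Q(Period 0) = 3.97×65 + 1.45×355 + 2.03×195 = 258.05 + 514.75 + 395.85 = 1168.65
link = 1122.6/1168.65 = 0.960596
Link Period 1→Period 2:
ΣP(Period 2)Q(Period 1) = 5.30×72 + 1.51×350 + 1.90×170 = 381.6 + 528.5 + 323 = 1233.1
ΣP(Period 1)Q(Period 1) = 4.55×72 + 1.28×350 + 1.91×170 = 327.6 + 448 + 324.7 = 1100.3
link = 1233.1/1100.3 = 1.120694
Link Period 2→Period 3:
ΣP(Period 3)Q(Period 2) = 6.61×59 + 1.61×412 + 2.16×159 = 389.99 + 663.32 + 343.44 = 1396.75
ΣP(Period 2)Q(Period 2) = 5.30×59 + 1.51×412 + 1.90×159 = 312.7 + 622.12 + 302.1 = 1236.92
link = 1396.75/1236.92 = 1.129216
Chained index = 100 × 0.960596 × 1.120694 × 1.129216 = 121.5640

121.56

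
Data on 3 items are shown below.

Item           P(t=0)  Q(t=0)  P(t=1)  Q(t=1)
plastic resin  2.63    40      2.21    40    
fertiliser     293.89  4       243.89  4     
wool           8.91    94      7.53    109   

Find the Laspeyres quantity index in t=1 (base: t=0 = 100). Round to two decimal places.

106.31

Laspeyres quantity index uses base-period prices as weights.
ΣP(t=0)·Q(t=1) = 2.63×40 + 293.89×4 + 8.91×109 = 105.2 + 1175.56 + 971.19 = 2251.95
ΣP(t=0)·Q(t=0) = 2.63×40 + 293.89×4 + 8.91×94 = 105.2 + 1175.56 + 837.54 = 2118.3
Index = 2251.95 / 2118.3 × 100 = 106.3093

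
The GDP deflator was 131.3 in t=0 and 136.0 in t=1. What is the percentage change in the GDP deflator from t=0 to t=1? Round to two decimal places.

3.58%

Change = (136.0 − 131.3) / 131.3 × 100
       = 4.7 / 131.3 × 100 = 3.5796%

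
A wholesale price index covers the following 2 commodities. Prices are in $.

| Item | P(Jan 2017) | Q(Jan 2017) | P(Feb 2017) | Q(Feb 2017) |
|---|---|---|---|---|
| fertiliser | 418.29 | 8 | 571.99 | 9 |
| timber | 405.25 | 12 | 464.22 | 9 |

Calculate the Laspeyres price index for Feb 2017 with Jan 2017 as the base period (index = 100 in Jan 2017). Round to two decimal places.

123.60

Laspeyres price index uses base-period quantities as weights.
ΣP(Feb 2017)·Q(Jan 2017) = 571.99×8 + 464.22×12 = 4575.92 + 5570.64 = 10146.56
ΣP(Jan 2017)·Q(Jan 2017) = 418.29×8 + 405.25×12 = 3346.32 + 4863 = 8209.32
Index = 10146.56 / 8209.32 × 100 = 123.5981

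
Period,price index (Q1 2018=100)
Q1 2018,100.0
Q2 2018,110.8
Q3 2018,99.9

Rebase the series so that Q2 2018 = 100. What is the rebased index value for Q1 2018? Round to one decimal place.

90.3

Rebased(Q1 2018) = 100.0 / 110.8 × 100 = 90.2527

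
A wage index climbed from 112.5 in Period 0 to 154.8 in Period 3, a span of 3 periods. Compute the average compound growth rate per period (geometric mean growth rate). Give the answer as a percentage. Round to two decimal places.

Growth factor = (154.8/112.5)^(1/3) = (1.376000)^(1/3) = 1.112260
Growth rate = 1.112260 − 1 = 0.112260 = 11.2260%

11.23%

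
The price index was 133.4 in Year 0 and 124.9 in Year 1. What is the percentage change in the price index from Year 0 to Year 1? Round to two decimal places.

-6.37%

Change = (124.9 − 133.4) / 133.4 × 100
       = -8.5 / 133.4 × 100 = -6.3718%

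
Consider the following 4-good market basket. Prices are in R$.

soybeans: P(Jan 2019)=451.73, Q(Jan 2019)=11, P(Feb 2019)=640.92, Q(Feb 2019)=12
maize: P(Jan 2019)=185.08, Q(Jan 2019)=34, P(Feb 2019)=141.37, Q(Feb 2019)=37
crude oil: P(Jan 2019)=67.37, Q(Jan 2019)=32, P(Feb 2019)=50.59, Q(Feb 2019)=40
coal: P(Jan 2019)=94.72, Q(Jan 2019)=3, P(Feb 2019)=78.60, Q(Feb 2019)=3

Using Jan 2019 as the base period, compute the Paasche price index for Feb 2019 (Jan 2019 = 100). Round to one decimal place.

99.6

Paasche price index uses current-period quantities as weights.
ΣP(Feb 2019)·Q(Feb 2019) = 640.92×12 + 141.37×37 + 50.59×40 + 78.60×3 = 7691.04 + 5230.69 + 2023.6 + 235.8 = 15181.13
ΣP(Jan 2019)·Q(Feb 2019) = 451.73×12 + 185.08×37 + 67.37×40 + 94.72×3 = 5420.76 + 6847.96 + 2694.8 + 284.16 = 15247.68
Index = 15181.13 / 15247.68 × 100 = 99.5635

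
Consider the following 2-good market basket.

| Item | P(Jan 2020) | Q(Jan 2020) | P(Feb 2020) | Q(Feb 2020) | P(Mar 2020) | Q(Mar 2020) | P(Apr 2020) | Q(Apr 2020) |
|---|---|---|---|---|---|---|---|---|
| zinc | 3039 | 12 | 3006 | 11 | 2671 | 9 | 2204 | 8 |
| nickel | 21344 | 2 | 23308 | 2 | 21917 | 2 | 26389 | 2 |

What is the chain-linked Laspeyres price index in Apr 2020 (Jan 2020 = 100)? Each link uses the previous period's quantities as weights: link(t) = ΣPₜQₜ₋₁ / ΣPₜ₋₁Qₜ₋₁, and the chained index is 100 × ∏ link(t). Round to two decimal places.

Link Jan 2020→Feb 2020:
ΣP(Feb 2020)Q(Jan 2020) = 3006×12 + 23308×2 = 36072 + 46616 = 82688
ΣP(Jan 2020)Q(Jan 2020) = 3039×12 + 21344×2 = 36468 + 42688 = 79156
link = 82688/79156 = 1.044621
Link Feb 2020→Mar 2020:
ΣP(Mar 2020)Q(Feb 2020) = 2671×11 + 21917×2 = 29381 + 43834 = 73215
ΣP(Feb 2020)Q(Feb 2020) = 3006×11 + 23308×2 = 33066 + 46616 = 79682
link = 73215/79682 = 0.918840
Link Mar 2020→Apr 2020:
ΣP(Apr 2020)Q(Mar 2020) = 2204×9 + 26389×2 = 19836 + 52778 = 72614
ΣP(Mar 2020)Q(Mar 2020) = 2671×9 + 21917×2 = 24039 + 43834 = 67873
link = 72614/67873 = 1.069851
Chained index = 100 × 1.044621 × 0.918840 × 1.069851 = 102.6885

102.69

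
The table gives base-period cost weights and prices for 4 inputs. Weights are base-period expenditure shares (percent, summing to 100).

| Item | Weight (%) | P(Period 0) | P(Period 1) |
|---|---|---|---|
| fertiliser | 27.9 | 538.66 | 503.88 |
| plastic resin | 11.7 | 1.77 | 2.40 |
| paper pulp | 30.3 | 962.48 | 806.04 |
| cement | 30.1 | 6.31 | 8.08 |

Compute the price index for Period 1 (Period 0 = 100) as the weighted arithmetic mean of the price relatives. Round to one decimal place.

105.9

fertiliser: 27.9 × (503.88/538.66) = 27.9 × 0.935432 = 26.0986
plastic resin: 11.7 × (2.40/1.77) = 11.7 × 1.355932 = 15.8644
paper pulp: 30.3 × (806.04/962.48) = 30.3 × 0.837462 = 25.3751
cement: 30.1 × (8.08/6.31) = 30.1 × 1.280507 = 38.5433
Index = Σ wᵢ·(p₁ᵢ/p₀ᵢ) = 26.0986 + 15.8644 + 25.3751 + 38.5433 = 105.8813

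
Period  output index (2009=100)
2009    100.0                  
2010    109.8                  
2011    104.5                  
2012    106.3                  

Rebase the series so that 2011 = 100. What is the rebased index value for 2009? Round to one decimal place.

95.7

Rebased(2009) = 100.0 / 104.5 × 100 = 95.6938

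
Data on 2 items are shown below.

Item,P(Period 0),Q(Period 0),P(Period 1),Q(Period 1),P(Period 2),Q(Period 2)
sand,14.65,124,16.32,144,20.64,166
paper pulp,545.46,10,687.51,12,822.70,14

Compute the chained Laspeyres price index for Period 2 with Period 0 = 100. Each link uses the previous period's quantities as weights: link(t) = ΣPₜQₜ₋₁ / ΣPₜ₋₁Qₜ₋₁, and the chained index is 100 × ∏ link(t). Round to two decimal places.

Link Period 0→Period 1:
ΣP(Period 1)Q(Period 0) = 16.32×124 + 687.51×10 = 2023.68 + 6875.1 = 8898.78
ΣP(Period 0)Q(Period 0) = 14.65×124 + 545.46×10 = 1816.6 + 5454.6 = 7271.2
link = 8898.78/7271.2 = 1.223839
Link Period 1→Period 2:
ΣP(Period 2)Q(Period 1) = 20.64×144 + 822.70×12 = 2972.16 + 9872.4 = 12844.56
ΣP(Period 1)Q(Period 1) = 16.32×144 + 687.51×12 = 2350.08 + 8250.12 = 10600.2
link = 12844.56/10600.2 = 1.211728
Chained index = 100 × 1.223839 × 1.211728 = 148.2960

148.30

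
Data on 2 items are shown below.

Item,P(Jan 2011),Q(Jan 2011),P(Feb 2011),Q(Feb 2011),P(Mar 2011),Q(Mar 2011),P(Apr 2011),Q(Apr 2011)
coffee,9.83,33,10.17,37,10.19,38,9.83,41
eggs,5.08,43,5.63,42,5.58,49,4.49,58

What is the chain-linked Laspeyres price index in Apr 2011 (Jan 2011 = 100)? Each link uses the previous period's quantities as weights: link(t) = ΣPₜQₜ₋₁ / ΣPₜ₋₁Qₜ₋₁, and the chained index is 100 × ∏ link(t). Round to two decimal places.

Link Jan 2011→Feb 2011:
ΣP(Feb 2011)Q(Jan 2011) = 10.17×33 + 5.63×43 = 335.61 + 242.09 = 577.7
ΣP(Jan 2011)Q(Jan 2011) = 9.83×33 + 5.08×43 = 324.39 + 218.44 = 542.83
link = 577.7/542.83 = 1.064237
Link Feb 2011→Mar 2011:
ΣP(Mar 2011)Q(Feb 2011) = 10.19×37 + 5.58×42 = 377.03 + 234.36 = 611.39
ΣP(Feb 2011)Q(Feb 2011) = 10.17×37 + 5.63×42 = 376.29 + 236.46 = 612.75
link = 611.39/612.75 = 0.997780
Link Mar 2011→Apr 2011:
ΣP(Apr 2011)Q(Mar 2011) = 9.83×38 + 4.49×49 = 373.54 + 220.01 = 593.55
ΣP(Mar 2011)Q(Mar 2011) = 10.19×38 + 5.58×49 = 387.22 + 273.42 = 660.64
link = 593.55/660.64 = 0.898447
Chained index = 100 × 1.064237 × 0.997780 × 0.898447 = 95.4039

95.40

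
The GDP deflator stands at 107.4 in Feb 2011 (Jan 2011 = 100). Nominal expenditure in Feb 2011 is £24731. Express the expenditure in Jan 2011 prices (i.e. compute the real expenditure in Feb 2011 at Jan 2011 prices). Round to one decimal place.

Real = Nominal ÷ (Index/100) = 24731 ÷ (107.4/100)
     = 24731 ÷ 1.074 = 23027.0019

23027.0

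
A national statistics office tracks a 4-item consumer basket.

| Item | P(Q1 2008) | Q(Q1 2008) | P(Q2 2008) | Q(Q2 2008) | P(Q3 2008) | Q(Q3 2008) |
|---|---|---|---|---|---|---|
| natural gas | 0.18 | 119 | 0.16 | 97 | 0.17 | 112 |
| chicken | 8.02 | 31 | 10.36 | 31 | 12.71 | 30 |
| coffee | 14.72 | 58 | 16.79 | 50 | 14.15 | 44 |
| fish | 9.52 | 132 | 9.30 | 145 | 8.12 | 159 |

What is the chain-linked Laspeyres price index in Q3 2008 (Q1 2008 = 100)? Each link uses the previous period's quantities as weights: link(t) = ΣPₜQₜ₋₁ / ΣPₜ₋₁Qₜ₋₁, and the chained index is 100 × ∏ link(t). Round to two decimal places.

Link Q1 2008→Q2 2008:
ΣP(Q2 2008)Q(Q1 2008) = 0.16×119 + 10.36×31 + 16.79×58 + 9.30×132 = 19.04 + 321.16 + 973.82 + 1227.6 = 2541.62
ΣP(Q1 2008)Q(Q1 2008) = 0.18×119 + 8.02×31 + 14.72×58 + 9.52×132 = 21.42 + 248.62 + 853.76 + 1256.64 = 2380.44
link = 2541.62/2380.44 = 1.067710
Link Q2 2008→Q3 2008:
ΣP(Q3 2008)Q(Q2 2008) = 0.17×97 + 12.71×31 + 14.15×50 + 8.12×145 = 16.49 + 394.01 + 707.5 + 1177.4 = 2295.4
ΣP(Q2 2008)Q(Q2 2008) = 0.16×97 + 10.36×31 + 16.79×50 + 9.30×145 = 15.52 + 321.16 + 839.5 + 1348.5 = 2524.68
link = 2295.4/2524.68 = 0.909185
Chained index = 100 × 1.067710 × 0.909185 = 97.0746

97.07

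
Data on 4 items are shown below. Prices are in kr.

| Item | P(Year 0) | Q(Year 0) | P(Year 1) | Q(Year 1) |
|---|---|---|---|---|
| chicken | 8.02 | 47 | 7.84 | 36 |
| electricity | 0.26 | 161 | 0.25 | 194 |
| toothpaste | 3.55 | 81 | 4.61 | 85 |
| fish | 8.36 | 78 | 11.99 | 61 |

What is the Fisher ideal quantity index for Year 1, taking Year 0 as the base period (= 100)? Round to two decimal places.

Laspeyres component (base-period weights):
ΣP(Year 0)Q(Year 1) = 8.02×36 + 0.26×194 + 3.55×85 + 8.36×61 = 288.72 + 50.44 + 301.75 + 509.96 = 1150.87
ΣP(Year 0)Q(Year 0) = 8.02×47 + 0.26×161 + 3.55×81 + 8.36×78 = 376.94 + 41.86 + 287.55 + 652.08 = 1358.43
L = 1150.87 / 1358.43 × 100 = 84.7206
Paasche component (current-period weights):
ΣP(Year 1)Q(Year 1) = 7.84×36 + 0.25×194 + 4.61×85 + 11.99×61 = 282.24 + 48.5 + 391.85 + 731.39 = 1453.98
ΣP(Year 1)Q(Year 0) = 7.84×47 + 0.25×161 + 4.61×81 + 11.99×78 = 368.48 + 40.25 + 373.41 + 935.22 = 1717.36
P = 1453.98 / 1717.36 × 100 = 84.6637
Fisher = √(L × P) = √(84.7206 × 84.6637) = 84.6921

84.69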